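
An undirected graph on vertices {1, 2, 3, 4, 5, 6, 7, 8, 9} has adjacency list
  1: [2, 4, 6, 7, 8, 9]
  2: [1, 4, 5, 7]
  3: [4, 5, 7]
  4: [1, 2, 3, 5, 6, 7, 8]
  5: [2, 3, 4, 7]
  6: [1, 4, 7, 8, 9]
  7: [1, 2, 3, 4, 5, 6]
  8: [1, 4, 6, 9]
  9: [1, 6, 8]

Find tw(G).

3

A width-3 tree decomposition is:
Bags: B1 = {1, 2, 4, 7}  B2 = {1, 4, 6, 7}  B3 = {2, 4, 5, 7}  B4 = {1, 4, 6, 8}  B5 = {1, 6, 8, 9}  B6 = {3, 4, 5, 7}
Tree: B1–B2, B1–B3, B2–B4, B4–B5, B3–B6
Every bag has size at most 4, so the width is 4 − 1 = 3 and tw(G) ≤ 3. For the lower bound, the 4 vertices {1, 6, 8, 9} are pairwise adjacent, and any tree decomposition puts a clique entirely inside one bag — forcing width ≥ 3. Therefore the treewidth is 3.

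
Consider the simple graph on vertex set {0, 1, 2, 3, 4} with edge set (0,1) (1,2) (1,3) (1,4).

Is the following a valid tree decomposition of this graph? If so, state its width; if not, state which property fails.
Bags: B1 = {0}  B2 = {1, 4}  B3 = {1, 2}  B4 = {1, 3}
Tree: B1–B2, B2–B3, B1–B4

A tree decomposition must satisfy three properties: every vertex lies in some bag; for every edge, both endpoints lie together in some bag; and for every vertex, the bags containing it form a connected subtree. Here edge (1,0) lies in no bag, so the decomposition is invalid.

No — edge (1,0) lies in no bag.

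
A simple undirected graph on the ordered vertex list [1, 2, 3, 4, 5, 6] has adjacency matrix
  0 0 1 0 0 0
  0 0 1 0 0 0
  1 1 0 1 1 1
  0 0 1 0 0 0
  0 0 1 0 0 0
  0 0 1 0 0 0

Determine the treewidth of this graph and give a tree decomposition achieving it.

Treewidth 1.
One optimal decomposition is:
Bags: B1 = {2, 3}  B2 = {3, 5}  B3 = {3, 6}  B4 = {1, 3}  B5 = {3, 4}
Tree: B1–B2, B1–B3, B1–B4, B3–B5

Every bag has size at most 2, so the width is 2 − 1 = 1 and tw(G) ≤ 1. G has an edge, so its treewidth is at least 1. Hence tw(G) = 1 exactly.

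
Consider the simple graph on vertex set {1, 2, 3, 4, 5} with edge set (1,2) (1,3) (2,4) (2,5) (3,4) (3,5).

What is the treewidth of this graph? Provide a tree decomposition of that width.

Treewidth 2.
Bags: B1 = {1, 2, 3}  B2 = {2, 3, 4}  B3 = {2, 3, 5}
Tree: B1–B2, B2–B3

Each bag holds 3 vertices, so the decomposition has width 2, which upper-bounds the treewidth. Since 1–3–4–2–1 is a cycle in G, G is not acyclic. Forests are exactly the graphs of treewidth ≤ 1, so tw(G) ≥ 2. The upper and lower bounds meet at 2, so that is the treewidth.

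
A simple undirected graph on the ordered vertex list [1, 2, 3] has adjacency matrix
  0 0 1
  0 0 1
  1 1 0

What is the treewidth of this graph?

A width-1 tree decomposition is:
Bags: B1 = {1, 3}  B2 = {2, 3}
Tree: B1–B2
Every bag has size at most 2, so the width is 2 − 1 = 1 and tw(G) ≤ 1. G has an edge, so its treewidth is at least 1. Combining the bounds, tw(G) = 1.

1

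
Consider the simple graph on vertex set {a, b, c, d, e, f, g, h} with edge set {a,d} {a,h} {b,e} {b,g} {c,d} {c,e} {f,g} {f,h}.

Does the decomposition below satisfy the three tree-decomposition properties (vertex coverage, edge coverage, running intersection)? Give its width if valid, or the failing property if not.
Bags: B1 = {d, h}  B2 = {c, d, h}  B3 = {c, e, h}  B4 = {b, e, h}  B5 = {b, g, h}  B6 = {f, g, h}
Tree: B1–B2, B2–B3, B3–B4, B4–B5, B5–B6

No — vertex a appears in no bag.

A tree decomposition must satisfy three properties: every vertex lies in some bag; for every edge, both endpoints lie together in some bag; and for every vertex, the bags containing it form a connected subtree. Here vertex a appears in no bag, so the decomposition is invalid.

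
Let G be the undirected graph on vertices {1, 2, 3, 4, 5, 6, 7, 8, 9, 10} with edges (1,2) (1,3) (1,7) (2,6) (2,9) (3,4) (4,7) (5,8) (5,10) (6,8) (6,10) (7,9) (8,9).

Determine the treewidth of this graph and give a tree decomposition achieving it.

Treewidth 2.
One such decomposition:
Bags: B1 = {5, 6, 10}  B2 = {5, 6, 8}  B3 = {2, 6, 8}  B4 = {2, 8, 9}  B5 = {1, 2, 9}  B6 = {1, 7, 9}  B7 = {1, 3, 7}  B8 = {3, 4, 7}
Tree: B1–B2, B2–B3, B3–B4, B4–B5, B5–B6, B6–B7, B7–B8

Each bag holds 3 vertices, so the decomposition has width 2, which upper-bounds the treewidth. For the lower bound, G contains the cycle 10–5–8–6–10, so G is not a forest; only forests have treewidth ≤ 1, hence tw(G) ≥ 2. Combining the bounds, tw(G) = 2.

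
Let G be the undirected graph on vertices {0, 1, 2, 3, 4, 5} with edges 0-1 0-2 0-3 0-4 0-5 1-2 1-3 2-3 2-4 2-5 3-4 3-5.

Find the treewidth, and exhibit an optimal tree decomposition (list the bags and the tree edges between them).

Treewidth 3.
One optimal decomposition is:
Bags: B1 = {0, 2, 3, 5}  B2 = {0, 2, 3, 4}  B3 = {0, 1, 2, 3}
Tree: B1–B2, B2–B3

Every bag has size at most 4, so the width is 4 − 1 = 3 and tw(G) ≤ 3. For the lower bound, the 4 vertices {0, 1, 2, 3} are pairwise adjacent, and any tree decomposition puts a clique entirely inside one bag — forcing width ≥ 3. Combining the bounds, tw(G) = 3.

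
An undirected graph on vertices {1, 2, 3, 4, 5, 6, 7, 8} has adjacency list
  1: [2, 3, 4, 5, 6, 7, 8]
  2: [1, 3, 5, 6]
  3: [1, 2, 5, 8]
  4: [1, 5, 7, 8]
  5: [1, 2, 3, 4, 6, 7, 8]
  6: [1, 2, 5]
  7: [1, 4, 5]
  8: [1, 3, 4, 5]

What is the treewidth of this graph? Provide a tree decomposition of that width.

The largest bag has 4 vertices, giving width 3; this decomposition certifies tw(G) ≤ 3. For the lower bound, the 4 vertices {1, 3, 5, 8} are pairwise adjacent, and any tree decomposition puts a clique entirely inside one bag — forcing width ≥ 3. Hence tw(G) = 3 exactly.

Treewidth 3.
One optimal decomposition is:
Bags: B1 = {1, 3, 5, 8}  B2 = {1, 4, 5, 8}  B3 = {1, 2, 3, 5}  B4 = {1, 4, 5, 7}  B5 = {1, 2, 5, 6}
Tree: B1–B2, B1–B3, B2–B4, B3–B5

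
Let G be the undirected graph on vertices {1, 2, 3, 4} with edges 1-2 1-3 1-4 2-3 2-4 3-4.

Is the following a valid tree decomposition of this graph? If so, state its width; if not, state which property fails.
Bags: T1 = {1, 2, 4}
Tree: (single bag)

No — vertex 3 appears in no bag.

A tree decomposition must satisfy three properties: every vertex lies in some bag; for every edge, both endpoints lie together in some bag; and for every vertex, the bags containing it form a connected subtree. Here vertex 3 appears in no bag, so the decomposition is invalid.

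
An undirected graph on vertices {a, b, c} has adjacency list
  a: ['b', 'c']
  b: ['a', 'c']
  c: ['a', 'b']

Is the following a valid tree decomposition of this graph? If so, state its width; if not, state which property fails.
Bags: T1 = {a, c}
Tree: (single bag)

No — vertex b appears in no bag.

A tree decomposition must satisfy three properties: every vertex lies in some bag; for every edge, both endpoints lie together in some bag; and for every vertex, the bags containing it form a connected subtree. Here vertex b appears in no bag, so the decomposition is invalid.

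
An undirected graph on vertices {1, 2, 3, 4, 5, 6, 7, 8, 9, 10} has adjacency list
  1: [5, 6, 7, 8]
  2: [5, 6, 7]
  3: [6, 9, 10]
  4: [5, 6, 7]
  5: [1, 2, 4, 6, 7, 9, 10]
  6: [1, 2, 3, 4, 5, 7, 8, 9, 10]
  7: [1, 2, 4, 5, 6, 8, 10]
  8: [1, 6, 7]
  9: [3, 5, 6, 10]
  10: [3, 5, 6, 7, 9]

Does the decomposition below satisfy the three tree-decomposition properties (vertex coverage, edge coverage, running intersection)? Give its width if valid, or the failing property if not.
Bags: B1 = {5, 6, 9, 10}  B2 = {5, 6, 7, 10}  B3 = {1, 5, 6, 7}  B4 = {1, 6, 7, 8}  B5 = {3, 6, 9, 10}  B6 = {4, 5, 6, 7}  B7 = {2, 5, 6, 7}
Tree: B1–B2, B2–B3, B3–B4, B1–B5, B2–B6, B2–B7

Yes; width 3.

Vertex coverage: the bags together contain {1, 2, 3, 4, 5, 6, 7, 8, 9, 10}, the full vertex set. Edge coverage: each edge of G has both endpoints in at least one bag. Running intersection: for every vertex, the bags containing it form a connected subtree. All three properties hold, so this is a valid tree decomposition of width max|bag| − 1 = 3, and hence tw(G) ≤ 3.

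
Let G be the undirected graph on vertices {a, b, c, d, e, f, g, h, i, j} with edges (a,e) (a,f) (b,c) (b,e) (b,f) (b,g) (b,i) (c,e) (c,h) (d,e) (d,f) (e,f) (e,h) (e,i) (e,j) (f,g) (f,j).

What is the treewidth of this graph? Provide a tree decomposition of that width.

Treewidth 2.
One such decomposition:
Bags: B1 = {a, e, f}  B2 = {b, e, f}  B3 = {e, f, j}  B4 = {d, e, f}  B5 = {b, e, i}  B6 = {b, f, g}  B7 = {b, c, e}  B8 = {c, e, h}
Tree: B1–B2, B2–B3, B3–B4, B2–B5, B2–B6, B2–B7, B7–B8

Each bag holds 3 vertices, so the decomposition has width 2, which upper-bounds the treewidth. On the other hand G contains the 3-clique {b, f, g}. A clique must lie in a single bag of any decomposition, so no decomposition can have width below 2. Combining the bounds, tw(G) = 2.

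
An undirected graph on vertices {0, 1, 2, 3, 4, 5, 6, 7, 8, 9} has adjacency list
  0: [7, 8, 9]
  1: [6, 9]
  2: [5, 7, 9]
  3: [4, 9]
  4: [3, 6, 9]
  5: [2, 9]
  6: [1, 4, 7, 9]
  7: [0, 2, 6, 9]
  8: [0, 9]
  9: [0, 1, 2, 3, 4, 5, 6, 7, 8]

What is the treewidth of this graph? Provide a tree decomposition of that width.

Every bag has size at most 3, so the width is 3 − 1 = 2 and tw(G) ≤ 2. On the other hand G contains the 3-clique {0, 8, 9}. A clique must lie in a single bag of any decomposition, so no decomposition can have width below 2. Therefore the treewidth is 2.

Treewidth 2.
One optimal decomposition is:
Bags: B1 = {4, 6, 9}  B2 = {6, 7, 9}  B3 = {0, 7, 9}  B4 = {0, 8, 9}  B5 = {2, 7, 9}  B6 = {3, 4, 9}  B7 = {1, 6, 9}  B8 = {2, 5, 9}
Tree: B1–B2, B2–B3, B3–B4, B3–B5, B1–B6, B1–B7, B5–B8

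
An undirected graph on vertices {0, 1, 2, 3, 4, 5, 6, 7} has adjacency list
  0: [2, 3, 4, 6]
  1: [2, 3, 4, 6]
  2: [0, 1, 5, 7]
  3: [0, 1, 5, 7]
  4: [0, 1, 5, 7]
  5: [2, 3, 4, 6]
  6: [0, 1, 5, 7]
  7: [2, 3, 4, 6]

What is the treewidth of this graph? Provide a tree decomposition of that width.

Treewidth 4.
Bags: B1 = {2, 3, 4, 5, 6}  B2 = {0, 2, 3, 4, 6}  B3 = {2, 3, 4, 6, 7}  B4 = {1, 2, 3, 4, 6}
Tree: B1–B2, B2–B3, B3–B4

Every bag has size at most 5, so the width is 5 − 1 = 4 and tw(G) ≤ 4. For the lower bound: the 5 vertex sets {2,5}, {0,3}, {4,7}, {6}, {1} are disjoint, each induces a connected subgraph, and every pair is joined by at least one edge of G. Contracting each set to a single vertex therefore yields K_{5} as a minor, and since treewidth is minor-monotone, tw(G) ≥ tw(K_{5}) = 4. The upper and lower bounds meet at 4, so that is the treewidth.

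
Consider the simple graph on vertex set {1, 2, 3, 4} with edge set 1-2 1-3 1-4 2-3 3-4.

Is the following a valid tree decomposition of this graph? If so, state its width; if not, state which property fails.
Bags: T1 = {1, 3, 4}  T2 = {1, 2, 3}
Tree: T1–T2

Yes; width 2.

Every vertex of G appears in some bag (union = {1, 2, 3, 4}); every edge is covered by a bag; and for each vertex v the set of bags containing v is connected in the bag tree. The decomposition is therefore valid. The largest bag has 3 vertices, so the width is 2.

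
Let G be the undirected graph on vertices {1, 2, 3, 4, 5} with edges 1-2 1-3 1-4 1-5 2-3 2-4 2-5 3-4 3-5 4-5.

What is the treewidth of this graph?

A width-4 tree decomposition is:
Bags: B1 = {1, 2, 3, 4, 5}
Tree: (single bag)
A single bag containing all 5 vertices is trivially a valid decomposition of width 4. Conversely, {1, 2, 3, 4, 5} is a clique of size 5, and the vertices of any clique must share a bag in every tree decomposition; so some bag has ≥ 5 vertices and tw(G) ≥ 4. Therefore the treewidth is 4.

4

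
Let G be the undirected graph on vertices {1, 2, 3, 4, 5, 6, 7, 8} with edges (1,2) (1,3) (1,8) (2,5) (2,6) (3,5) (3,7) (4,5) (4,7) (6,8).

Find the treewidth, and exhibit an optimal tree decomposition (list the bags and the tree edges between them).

Each bag holds 3 vertices, so the decomposition has width 2, which upper-bounds the treewidth. Since 6–8–1–2–6 is a cycle in G, G is not acyclic. Forests are exactly the graphs of treewidth ≤ 1, so tw(G) ≥ 2. Combining the bounds, tw(G) = 2.

Treewidth 2.
One such decomposition:
Bags: B1 = {2, 6, 8}  B2 = {1, 2, 8}  B3 = {1, 2, 5}  B4 = {1, 3, 5}  B5 = {3, 4, 5}  B6 = {3, 4, 7}
Tree: B1–B2, B2–B3, B3–B4, B4–B5, B5–B6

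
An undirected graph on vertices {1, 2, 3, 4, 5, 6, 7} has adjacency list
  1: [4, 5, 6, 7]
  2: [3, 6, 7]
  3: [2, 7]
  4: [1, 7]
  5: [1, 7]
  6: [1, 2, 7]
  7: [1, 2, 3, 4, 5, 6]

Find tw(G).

A width-2 tree decomposition is:
Bags: B1 = {1, 6, 7}  B2 = {2, 6, 7}  B3 = {1, 4, 7}  B4 = {1, 5, 7}  B5 = {2, 3, 7}
Tree: B1–B2, B1–B3, B3–B4, B2–B5
Every bag has size at most 3, so the width is 3 − 1 = 2 and tw(G) ≤ 2. Conversely, {1, 4, 7} is a clique of size 3, and the vertices of any clique must share a bag in every tree decomposition; so some bag has ≥ 3 vertices and tw(G) ≥ 2. Combining the bounds, tw(G) = 2.

2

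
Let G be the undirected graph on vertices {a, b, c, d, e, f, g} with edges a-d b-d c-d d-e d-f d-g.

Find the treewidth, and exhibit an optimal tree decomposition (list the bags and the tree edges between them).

Treewidth 1.
One such decomposition:
Bags: B1 = {b, d}  B2 = {a, d}  B3 = {d, f}  B4 = {d, g}  B5 = {c, d}  B6 = {d, e}
Tree: B1–B2, B1–B3, B3–B4, B1–B5, B1–B6

Every bag has size at most 2, so the width is 2 − 1 = 1 and tw(G) ≤ 1. G has an edge, so its treewidth is at least 1. The upper and lower bounds meet at 1, so that is the treewidth.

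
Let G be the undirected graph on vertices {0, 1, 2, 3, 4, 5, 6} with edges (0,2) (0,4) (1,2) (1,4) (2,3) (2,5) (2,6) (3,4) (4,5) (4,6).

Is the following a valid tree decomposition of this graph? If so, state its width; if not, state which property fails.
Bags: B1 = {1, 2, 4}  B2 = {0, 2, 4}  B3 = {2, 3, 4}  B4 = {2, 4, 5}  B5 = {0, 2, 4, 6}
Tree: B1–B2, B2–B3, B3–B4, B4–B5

A tree decomposition must satisfy three properties: every vertex lies in some bag; for every edge, both endpoints lie together in some bag; and for every vertex, the bags containing it form a connected subtree. Here bags containing vertex 0 are not connected in the tree, so the decomposition is invalid.

No — bags containing vertex 0 are not connected in the tree.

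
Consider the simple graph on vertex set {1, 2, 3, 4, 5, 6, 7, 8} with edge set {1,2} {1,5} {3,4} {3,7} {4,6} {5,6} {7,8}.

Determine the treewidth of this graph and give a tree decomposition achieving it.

Treewidth 1.
One such decomposition:
Bags: B1 = {7, 8}  B2 = {3, 7}  B3 = {3, 4}  B4 = {4, 6}  B5 = {5, 6}  B6 = {1, 5}  B7 = {1, 2}
Tree: B1–B2, B2–B3, B3–B4, B4–B5, B5–B6, B6–B7

The largest bag has 2 vertices, giving width 1; this decomposition certifies tw(G) ≤ 1. Since G has at least one edge (e.g. 8–7), it is not an edgeless graph, so tw(G) ≥ 1. Therefore the treewidth is 1.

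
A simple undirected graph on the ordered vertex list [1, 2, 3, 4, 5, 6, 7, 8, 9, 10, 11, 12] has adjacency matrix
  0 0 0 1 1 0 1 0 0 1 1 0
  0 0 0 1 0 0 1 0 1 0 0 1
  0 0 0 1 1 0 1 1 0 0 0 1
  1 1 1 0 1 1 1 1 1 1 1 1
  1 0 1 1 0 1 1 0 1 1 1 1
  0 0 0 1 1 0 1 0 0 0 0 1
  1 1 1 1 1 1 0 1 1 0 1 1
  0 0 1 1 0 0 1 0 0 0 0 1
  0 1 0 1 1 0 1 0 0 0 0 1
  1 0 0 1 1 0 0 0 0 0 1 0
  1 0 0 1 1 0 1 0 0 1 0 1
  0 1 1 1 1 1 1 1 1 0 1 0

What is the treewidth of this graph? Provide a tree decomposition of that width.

Treewidth 4.
Bags: B1 = {4, 5, 7, 9, 12}  B2 = {4, 5, 7, 11, 12}  B3 = {4, 5, 6, 7, 12}  B4 = {1, 4, 5, 7, 11}  B5 = {3, 4, 5, 7, 12}  B6 = {3, 4, 7, 8, 12}  B7 = {1, 4, 5, 10, 11}  B8 = {2, 4, 7, 9, 12}
Tree: B1–B2, B2–B3, B2–B4, B2–B5, B5–B6, B4–B7, B1–B8

The largest bag has 5 vertices, giving width 4; this decomposition certifies tw(G) ≤ 4. On the other hand G contains the 5-clique {1, 4, 5, 10, 11}. A clique must lie in a single bag of any decomposition, so no decomposition can have width below 4. Therefore the treewidth is 4.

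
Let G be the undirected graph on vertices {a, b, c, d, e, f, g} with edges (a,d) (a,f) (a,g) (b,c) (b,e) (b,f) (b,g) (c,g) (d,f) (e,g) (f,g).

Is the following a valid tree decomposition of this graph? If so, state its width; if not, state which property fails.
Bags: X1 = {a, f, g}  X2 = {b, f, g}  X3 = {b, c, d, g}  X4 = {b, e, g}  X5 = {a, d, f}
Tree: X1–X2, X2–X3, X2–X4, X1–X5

No — bags containing vertex d are not connected in the tree.

A tree decomposition must satisfy three properties: every vertex lies in some bag; for every edge, both endpoints lie together in some bag; and for every vertex, the bags containing it form a connected subtree. Here bags containing vertex d are not connected in the tree, so the decomposition is invalid.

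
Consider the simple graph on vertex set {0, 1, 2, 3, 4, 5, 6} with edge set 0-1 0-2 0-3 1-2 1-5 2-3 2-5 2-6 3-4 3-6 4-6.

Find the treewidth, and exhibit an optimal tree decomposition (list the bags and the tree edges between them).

Every bag has size at most 3, so the width is 3 − 1 = 2 and tw(G) ≤ 2. Conversely, {0, 1, 2} is a clique of size 3, and the vertices of any clique must share a bag in every tree decomposition; so some bag has ≥ 3 vertices and tw(G) ≥ 2. Therefore the treewidth is 2.

Treewidth 2.
Bags: B1 = {0, 2, 3}  B2 = {2, 3, 6}  B3 = {0, 1, 2}  B4 = {1, 2, 5}  B5 = {3, 4, 6}
Tree: B1–B2, B1–B3, B3–B4, B2–B5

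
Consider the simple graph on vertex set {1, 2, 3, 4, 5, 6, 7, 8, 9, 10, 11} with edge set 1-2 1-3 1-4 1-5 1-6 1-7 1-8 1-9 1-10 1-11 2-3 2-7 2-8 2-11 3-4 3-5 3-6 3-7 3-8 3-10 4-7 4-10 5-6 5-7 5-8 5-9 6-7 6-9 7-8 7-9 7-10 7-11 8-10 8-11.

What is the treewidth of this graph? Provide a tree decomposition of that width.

The largest bag has 5 vertices, giving width 4; this decomposition certifies tw(G) ≤ 4. For the lower bound, the 5 vertices {1, 2, 7, 8, 11} are pairwise adjacent, and any tree decomposition puts a clique entirely inside one bag — forcing width ≥ 4. Hence tw(G) = 4 exactly.

Treewidth 4.
One such decomposition:
Bags: B1 = {1, 3, 5, 7, 8}  B2 = {1, 3, 5, 6, 7}  B3 = {1, 5, 6, 7, 9}  B4 = {1, 3, 7, 8, 10}  B5 = {1, 2, 3, 7, 8}  B6 = {1, 3, 4, 7, 10}  B7 = {1, 2, 7, 8, 11}
Tree: B1–B2, B2–B3, B1–B4, B1–B5, B4–B6, B5–B7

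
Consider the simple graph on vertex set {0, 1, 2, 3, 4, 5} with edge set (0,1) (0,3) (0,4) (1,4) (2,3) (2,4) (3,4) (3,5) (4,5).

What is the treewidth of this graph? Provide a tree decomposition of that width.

Treewidth 2.
One optimal decomposition is:
Bags: B1 = {3, 4, 5}  B2 = {0, 3, 4}  B3 = {2, 3, 4}  B4 = {0, 1, 4}
Tree: B1–B2, B2–B3, B2–B4

Each bag holds 3 vertices, so the decomposition has width 2, which upper-bounds the treewidth. For the lower bound, the 3 vertices {0, 1, 4} are pairwise adjacent, and any tree decomposition puts a clique entirely inside one bag — forcing width ≥ 2. Combining the bounds, tw(G) = 2.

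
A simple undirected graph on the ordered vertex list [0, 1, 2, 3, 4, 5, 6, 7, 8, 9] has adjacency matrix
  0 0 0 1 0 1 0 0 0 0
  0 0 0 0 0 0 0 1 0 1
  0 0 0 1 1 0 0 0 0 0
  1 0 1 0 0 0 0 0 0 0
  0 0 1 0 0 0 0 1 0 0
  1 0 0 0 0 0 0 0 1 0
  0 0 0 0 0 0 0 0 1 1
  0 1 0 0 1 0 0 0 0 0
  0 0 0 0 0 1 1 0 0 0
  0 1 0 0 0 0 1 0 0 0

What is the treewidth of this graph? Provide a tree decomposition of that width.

Treewidth 2.
Bags: B1 = {0, 2, 3}  B2 = {0, 2, 5}  B3 = {2, 5, 8}  B4 = {2, 6, 8}  B5 = {2, 6, 9}  B6 = {1, 2, 9}  B7 = {1, 2, 7}  B8 = {2, 4, 7}
Tree: B1–B2, B2–B3, B3–B4, B4–B5, B5–B6, B6–B7, B7–B8

Each bag holds 3 vertices, so the decomposition has width 2, which upper-bounds the treewidth. For the lower bound, G contains the cycle 2–3–0–5–8–6–9–1–7–4–2, so G is not a forest; only forests have treewidth ≤ 1, hence tw(G) ≥ 2. Therefore the treewidth is 2.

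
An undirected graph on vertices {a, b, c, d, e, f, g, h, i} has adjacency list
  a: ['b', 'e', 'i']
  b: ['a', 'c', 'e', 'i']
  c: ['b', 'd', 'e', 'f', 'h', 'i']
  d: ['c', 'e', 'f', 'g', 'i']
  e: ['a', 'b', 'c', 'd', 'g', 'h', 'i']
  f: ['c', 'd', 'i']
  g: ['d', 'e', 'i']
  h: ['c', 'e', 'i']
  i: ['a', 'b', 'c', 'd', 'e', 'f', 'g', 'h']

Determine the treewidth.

3

A width-3 tree decomposition is:
Bags: B1 = {a, b, e, i}  B2 = {b, c, e, i}  B3 = {c, e, h, i}  B4 = {c, d, e, i}  B5 = {d, e, g, i}  B6 = {c, d, f, i}
Tree: B1–B2, B2–B3, B3–B4, B4–B5, B4–B6
The largest bag has 4 vertices, giving width 3; this decomposition certifies tw(G) ≤ 3. On the other hand G contains the 4-clique {d, e, g, i}. A clique must lie in a single bag of any decomposition, so no decomposition can have width below 3. Combining the bounds, tw(G) = 3.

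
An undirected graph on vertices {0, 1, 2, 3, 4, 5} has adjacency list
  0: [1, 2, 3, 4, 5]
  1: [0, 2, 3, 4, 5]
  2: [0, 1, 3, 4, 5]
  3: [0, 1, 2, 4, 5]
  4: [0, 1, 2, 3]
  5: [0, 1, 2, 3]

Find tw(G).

4

A width-4 tree decomposition is:
Bags: B1 = {0, 1, 2, 3, 4}  B2 = {0, 1, 2, 3, 5}
Tree: B1–B2
The largest bag has 5 vertices, giving width 4; this decomposition certifies tw(G) ≤ 4. On the other hand G contains the 5-clique {0, 1, 2, 3, 4}. A clique must lie in a single bag of any decomposition, so no decomposition can have width below 4. Combining the bounds, tw(G) = 4.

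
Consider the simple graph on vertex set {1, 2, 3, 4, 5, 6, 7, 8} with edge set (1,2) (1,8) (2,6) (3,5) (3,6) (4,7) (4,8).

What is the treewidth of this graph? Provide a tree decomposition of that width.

The largest bag has 2 vertices, giving width 1; this decomposition certifies tw(G) ≤ 1. Any graph with an edge has treewidth ≥ 1, and G has the edge 5–3. The upper and lower bounds meet at 1, so that is the treewidth.

Treewidth 1.
One optimal decomposition is:
Bags: B1 = {3, 5}  B2 = {3, 6}  B3 = {2, 6}  B4 = {1, 2}  B5 = {1, 8}  B6 = {4, 8}  B7 = {4, 7}
Tree: B1–B2, B2–B3, B3–B4, B4–B5, B5–B6, B6–B7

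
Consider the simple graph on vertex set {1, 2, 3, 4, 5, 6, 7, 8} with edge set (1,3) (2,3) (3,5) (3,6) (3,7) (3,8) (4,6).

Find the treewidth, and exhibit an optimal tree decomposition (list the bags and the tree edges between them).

Every bag has size at most 2, so the width is 2 − 1 = 1 and tw(G) ≤ 1. Since G has at least one edge (e.g. 3–6), it is not an edgeless graph, so tw(G) ≥ 1. The upper and lower bounds meet at 1, so that is the treewidth.

Treewidth 1.
One such decomposition:
Bags: B1 = {3, 6}  B2 = {3, 5}  B3 = {3, 8}  B4 = {2, 3}  B5 = {4, 6}  B6 = {1, 3}  B7 = {3, 7}
Tree: B1–B2, B2–B3, B2–B4, B1–B5, B2–B6, B3–B7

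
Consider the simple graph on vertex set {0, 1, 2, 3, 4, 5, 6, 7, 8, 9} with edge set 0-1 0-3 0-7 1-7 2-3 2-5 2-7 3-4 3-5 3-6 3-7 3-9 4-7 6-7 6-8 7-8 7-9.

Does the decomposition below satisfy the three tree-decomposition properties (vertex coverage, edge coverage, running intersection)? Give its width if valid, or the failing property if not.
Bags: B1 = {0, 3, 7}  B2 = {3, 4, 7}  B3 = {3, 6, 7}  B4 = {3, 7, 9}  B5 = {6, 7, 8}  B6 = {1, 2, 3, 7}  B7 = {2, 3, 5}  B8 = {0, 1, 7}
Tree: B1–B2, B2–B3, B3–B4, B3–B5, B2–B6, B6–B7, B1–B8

No — bags containing vertex 1 are not connected in the tree.

A tree decomposition must satisfy three properties: every vertex lies in some bag; for every edge, both endpoints lie together in some bag; and for every vertex, the bags containing it form a connected subtree. Here bags containing vertex 1 are not connected in the tree, so the decomposition is invalid.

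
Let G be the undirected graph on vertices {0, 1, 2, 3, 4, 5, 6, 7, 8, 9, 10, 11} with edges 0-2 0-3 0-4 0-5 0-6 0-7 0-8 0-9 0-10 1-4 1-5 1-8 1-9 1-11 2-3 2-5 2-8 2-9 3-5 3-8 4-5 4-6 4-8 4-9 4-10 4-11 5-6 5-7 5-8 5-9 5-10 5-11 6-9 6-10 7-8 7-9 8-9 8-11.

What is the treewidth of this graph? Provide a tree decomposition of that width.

Treewidth 4.
One optimal decomposition is:
Bags: B1 = {0, 4, 5, 8, 9}  B2 = {0, 4, 5, 6, 9}  B3 = {0, 2, 5, 8, 9}  B4 = {0, 5, 7, 8, 9}  B5 = {1, 4, 5, 8, 9}  B6 = {0, 2, 3, 5, 8}  B7 = {1, 4, 5, 8, 11}  B8 = {0, 4, 5, 6, 10}
Tree: B1–B2, B1–B3, B3–B4, B1–B5, B3–B6, B5–B7, B2–B8

Each bag holds 5 vertices, so the decomposition has width 4, which upper-bounds the treewidth. On the other hand G contains the 5-clique {0, 2, 5, 8, 9}. A clique must lie in a single bag of any decomposition, so no decomposition can have width below 4. Therefore the treewidth is 4.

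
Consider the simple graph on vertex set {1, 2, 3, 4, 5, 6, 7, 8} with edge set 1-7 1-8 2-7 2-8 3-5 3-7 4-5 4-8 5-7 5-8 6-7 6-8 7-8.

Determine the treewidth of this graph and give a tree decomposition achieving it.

Each bag holds 3 vertices, so the decomposition has width 2, which upper-bounds the treewidth. For the lower bound, the 3 vertices {4, 5, 8} are pairwise adjacent, and any tree decomposition puts a clique entirely inside one bag — forcing width ≥ 2. Combining the bounds, tw(G) = 2.

Treewidth 2.
Bags: B1 = {1, 7, 8}  B2 = {5, 7, 8}  B3 = {2, 7, 8}  B4 = {4, 5, 8}  B5 = {6, 7, 8}  B6 = {3, 5, 7}
Tree: B1–B2, B2–B3, B2–B4, B1–B5, B2–B6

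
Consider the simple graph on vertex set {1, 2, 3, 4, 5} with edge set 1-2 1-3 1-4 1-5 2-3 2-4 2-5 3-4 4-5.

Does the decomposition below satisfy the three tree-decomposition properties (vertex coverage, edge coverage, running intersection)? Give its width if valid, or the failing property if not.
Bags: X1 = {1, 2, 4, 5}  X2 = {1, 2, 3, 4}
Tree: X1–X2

Yes; width 3.

Checking the three conditions: (i) the bags cover all of {1, 2, 3, 4, 5}; (ii) for each edge, some bag contains both endpoints; (iii) the bags containing any fixed vertex form a subtree. All hold, so the decomposition is valid with width 4 − 1 = 3.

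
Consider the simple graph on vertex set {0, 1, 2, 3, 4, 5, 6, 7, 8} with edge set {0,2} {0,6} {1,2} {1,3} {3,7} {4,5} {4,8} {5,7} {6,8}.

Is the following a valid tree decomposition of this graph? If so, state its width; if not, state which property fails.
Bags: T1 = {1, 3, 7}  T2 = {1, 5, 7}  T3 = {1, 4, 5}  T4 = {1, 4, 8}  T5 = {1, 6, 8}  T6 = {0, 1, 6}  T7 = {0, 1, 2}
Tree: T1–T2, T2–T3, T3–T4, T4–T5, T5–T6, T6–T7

Yes; width 2.

Checking the three conditions: (i) the bags cover all of {0, 1, 2, 3, 4, 5, 6, 7, 8}; (ii) for each edge, some bag contains both endpoints; (iii) the bags containing any fixed vertex form a subtree. All hold, so the decomposition is valid with width 3 − 1 = 2.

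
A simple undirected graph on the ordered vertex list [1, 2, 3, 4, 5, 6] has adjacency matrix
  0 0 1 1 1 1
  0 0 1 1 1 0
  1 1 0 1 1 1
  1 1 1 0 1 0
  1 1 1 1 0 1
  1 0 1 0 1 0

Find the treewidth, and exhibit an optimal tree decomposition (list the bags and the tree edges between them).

Treewidth 3.
One optimal decomposition is:
Bags: B1 = {1, 3, 4, 5}  B2 = {1, 3, 5, 6}  B3 = {2, 3, 4, 5}
Tree: B1–B2, B1–B3

The largest bag has 4 vertices, giving width 3; this decomposition certifies tw(G) ≤ 3. Conversely, {1, 3, 4, 5} is a clique of size 4, and the vertices of any clique must share a bag in every tree decomposition; so some bag has ≥ 4 vertices and tw(G) ≥ 3. Combining the bounds, tw(G) = 3.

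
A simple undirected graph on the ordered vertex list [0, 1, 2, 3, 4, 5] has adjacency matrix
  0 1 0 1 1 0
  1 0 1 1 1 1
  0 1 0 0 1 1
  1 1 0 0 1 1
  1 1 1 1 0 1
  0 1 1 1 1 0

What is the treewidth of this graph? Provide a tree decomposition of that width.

Every bag has size at most 4, so the width is 4 − 1 = 3 and tw(G) ≤ 3. For the lower bound, the 4 vertices {1, 2, 4, 5} are pairwise adjacent, and any tree decomposition puts a clique entirely inside one bag — forcing width ≥ 3. Therefore the treewidth is 3.

Treewidth 3.
Bags: B1 = {1, 3, 4, 5}  B2 = {1, 2, 4, 5}  B3 = {0, 1, 3, 4}
Tree: B1–B2, B1–B3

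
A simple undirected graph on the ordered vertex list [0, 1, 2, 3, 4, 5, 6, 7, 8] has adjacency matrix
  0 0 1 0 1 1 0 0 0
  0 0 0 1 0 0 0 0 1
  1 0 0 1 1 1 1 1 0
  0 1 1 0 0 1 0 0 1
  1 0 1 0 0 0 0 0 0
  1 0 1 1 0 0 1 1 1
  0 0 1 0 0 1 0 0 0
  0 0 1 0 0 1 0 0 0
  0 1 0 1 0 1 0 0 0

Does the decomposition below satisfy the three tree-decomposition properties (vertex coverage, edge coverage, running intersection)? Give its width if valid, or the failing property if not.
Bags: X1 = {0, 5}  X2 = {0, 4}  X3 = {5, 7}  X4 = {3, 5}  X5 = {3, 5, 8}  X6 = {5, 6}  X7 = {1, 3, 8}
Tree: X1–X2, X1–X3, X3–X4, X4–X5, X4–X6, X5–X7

A tree decomposition must satisfy three properties: every vertex lies in some bag; for every edge, both endpoints lie together in some bag; and for every vertex, the bags containing it form a connected subtree. Here vertex 2 appears in no bag, so the decomposition is invalid.

No — vertex 2 appears in no bag.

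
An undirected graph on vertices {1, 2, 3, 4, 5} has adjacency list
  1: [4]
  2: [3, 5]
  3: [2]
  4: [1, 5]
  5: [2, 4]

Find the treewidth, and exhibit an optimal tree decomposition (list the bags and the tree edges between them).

Each bag holds 2 vertices, so the decomposition has width 1, which upper-bounds the treewidth. Any graph with an edge has treewidth ≥ 1, and G has the edge 3–2. Hence tw(G) = 1 exactly.

Treewidth 1.
One such decomposition:
Bags: B1 = {2, 3}  B2 = {2, 5}  B3 = {4, 5}  B4 = {1, 4}
Tree: B1–B2, B2–B3, B3–B4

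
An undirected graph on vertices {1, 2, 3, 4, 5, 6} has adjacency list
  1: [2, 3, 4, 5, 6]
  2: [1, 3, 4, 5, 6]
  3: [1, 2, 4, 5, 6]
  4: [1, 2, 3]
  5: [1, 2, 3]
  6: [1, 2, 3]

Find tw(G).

3

A width-3 tree decomposition is:
Bags: B1 = {1, 2, 3, 6}  B2 = {1, 2, 3, 4}  B3 = {1, 2, 3, 5}
Tree: B1–B2, B2–B3
Each bag holds 4 vertices, so the decomposition has width 3, which upper-bounds the treewidth. Conversely, {1, 2, 3, 4} is a clique of size 4, and the vertices of any clique must share a bag in every tree decomposition; so some bag has ≥ 4 vertices and tw(G) ≥ 3. Hence tw(G) = 3 exactly.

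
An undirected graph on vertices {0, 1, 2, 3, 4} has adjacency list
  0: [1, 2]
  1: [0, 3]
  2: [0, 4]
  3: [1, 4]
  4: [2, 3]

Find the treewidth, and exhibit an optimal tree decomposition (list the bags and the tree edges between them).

Every bag has size at most 3, so the width is 3 − 1 = 2 and tw(G) ≤ 2. The edges 1–3–4–2–0–1 form a cycle, so G is not a tree and its treewidth is at least 2. The upper and lower bounds meet at 2, so that is the treewidth.

Treewidth 2.
Bags: B1 = {1, 3, 4}  B2 = {1, 2, 4}  B3 = {0, 1, 2}
Tree: B1–B2, B2–B3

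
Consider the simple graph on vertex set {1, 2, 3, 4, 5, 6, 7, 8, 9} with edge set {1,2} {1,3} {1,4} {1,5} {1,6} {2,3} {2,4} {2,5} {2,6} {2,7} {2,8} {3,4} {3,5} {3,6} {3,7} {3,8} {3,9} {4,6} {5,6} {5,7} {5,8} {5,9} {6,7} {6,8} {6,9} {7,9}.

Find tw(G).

4

A width-4 tree decomposition is:
Bags: B1 = {2, 3, 5, 6, 7}  B2 = {3, 5, 6, 7, 9}  B3 = {1, 2, 3, 5, 6}  B4 = {2, 3, 5, 6, 8}  B5 = {1, 2, 3, 4, 6}
Tree: B1–B2, B1–B3, B3–B4, B3–B5
Each bag holds 5 vertices, so the decomposition has width 4, which upper-bounds the treewidth. For the lower bound, the 5 vertices {3, 5, 6, 7, 9} are pairwise adjacent, and any tree decomposition puts a clique entirely inside one bag — forcing width ≥ 4. Hence tw(G) = 4 exactly.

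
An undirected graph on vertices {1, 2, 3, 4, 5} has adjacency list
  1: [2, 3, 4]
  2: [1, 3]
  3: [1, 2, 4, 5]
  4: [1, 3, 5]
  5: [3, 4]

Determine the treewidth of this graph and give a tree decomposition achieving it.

Treewidth 2.
One such decomposition:
Bags: B1 = {1, 3, 4}  B2 = {1, 2, 3}  B3 = {3, 4, 5}
Tree: B1–B2, B1–B3

Each bag holds 3 vertices, so the decomposition has width 2, which upper-bounds the treewidth. On the other hand G contains the 3-clique {1, 2, 3}. A clique must lie in a single bag of any decomposition, so no decomposition can have width below 2. The upper and lower bounds meet at 2, so that is the treewidth.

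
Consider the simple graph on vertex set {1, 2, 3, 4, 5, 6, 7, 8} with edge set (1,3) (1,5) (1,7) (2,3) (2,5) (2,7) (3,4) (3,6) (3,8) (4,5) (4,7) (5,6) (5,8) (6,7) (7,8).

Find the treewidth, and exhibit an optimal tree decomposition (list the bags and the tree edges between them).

The largest bag has 4 vertices, giving width 3; this decomposition certifies tw(G) ≤ 3. For the lower bound: the 4 vertex sets {5,8}, {3,6}, {7}, {2} are disjoint, each induces a connected subgraph, and every pair is joined by at least one edge of G. Contracting each set to a single vertex therefore yields K_{4} as a minor, and since treewidth is minor-monotone, tw(G) ≥ tw(K_{4}) = 3. Hence tw(G) = 3 exactly.

Treewidth 3.
One such decomposition:
Bags: B1 = {3, 5, 7, 8}  B2 = {3, 5, 6, 7}  B3 = {2, 3, 5, 7}  B4 = {3, 4, 5, 7}  B5 = {1, 3, 5, 7}
Tree: B1–B2, B2–B3, B3–B4, B4–B5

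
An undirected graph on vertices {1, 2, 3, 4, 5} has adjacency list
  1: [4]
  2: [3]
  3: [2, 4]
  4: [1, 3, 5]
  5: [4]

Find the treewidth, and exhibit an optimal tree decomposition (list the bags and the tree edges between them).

Treewidth 1.
One optimal decomposition is:
Bags: B1 = {1, 4}  B2 = {3, 4}  B3 = {2, 3}  B4 = {4, 5}
Tree: B1–B2, B2–B3, B2–B4

Each bag holds 2 vertices, so the decomposition has width 1, which upper-bounds the treewidth. Since G has at least one edge (e.g. 4–1), it is not an edgeless graph, so tw(G) ≥ 1. Combining the bounds, tw(G) = 1.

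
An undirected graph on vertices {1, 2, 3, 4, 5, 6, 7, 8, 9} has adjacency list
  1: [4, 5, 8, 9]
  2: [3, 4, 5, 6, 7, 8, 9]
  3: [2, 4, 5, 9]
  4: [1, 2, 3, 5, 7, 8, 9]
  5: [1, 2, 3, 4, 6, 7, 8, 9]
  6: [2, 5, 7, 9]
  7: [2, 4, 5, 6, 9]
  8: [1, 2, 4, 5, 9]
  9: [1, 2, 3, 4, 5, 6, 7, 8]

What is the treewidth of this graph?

4

A width-4 tree decomposition is:
Bags: B1 = {2, 3, 4, 5, 9}  B2 = {2, 4, 5, 7, 9}  B3 = {2, 4, 5, 8, 9}  B4 = {1, 4, 5, 8, 9}  B5 = {2, 5, 6, 7, 9}
Tree: B1–B2, B2–B3, B3–B4, B2–B5
The largest bag has 5 vertices, giving width 4; this decomposition certifies tw(G) ≤ 4. On the other hand G contains the 5-clique {1, 4, 5, 8, 9}. A clique must lie in a single bag of any decomposition, so no decomposition can have width below 4. Therefore the treewidth is 4.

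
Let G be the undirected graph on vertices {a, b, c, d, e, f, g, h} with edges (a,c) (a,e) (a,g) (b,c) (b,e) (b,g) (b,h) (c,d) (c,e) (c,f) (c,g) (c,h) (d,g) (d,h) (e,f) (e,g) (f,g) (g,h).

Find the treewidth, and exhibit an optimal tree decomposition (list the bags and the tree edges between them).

Each bag holds 4 vertices, so the decomposition has width 3, which upper-bounds the treewidth. On the other hand G contains the 4-clique {c, d, g, h}. A clique must lie in a single bag of any decomposition, so no decomposition can have width below 3. Therefore the treewidth is 3.

Treewidth 3.
One such decomposition:
Bags: B1 = {b, c, g, h}  B2 = {b, c, e, g}  B3 = {c, e, f, g}  B4 = {a, c, e, g}  B5 = {c, d, g, h}
Tree: B1–B2, B2–B3, B2–B4, B1–B5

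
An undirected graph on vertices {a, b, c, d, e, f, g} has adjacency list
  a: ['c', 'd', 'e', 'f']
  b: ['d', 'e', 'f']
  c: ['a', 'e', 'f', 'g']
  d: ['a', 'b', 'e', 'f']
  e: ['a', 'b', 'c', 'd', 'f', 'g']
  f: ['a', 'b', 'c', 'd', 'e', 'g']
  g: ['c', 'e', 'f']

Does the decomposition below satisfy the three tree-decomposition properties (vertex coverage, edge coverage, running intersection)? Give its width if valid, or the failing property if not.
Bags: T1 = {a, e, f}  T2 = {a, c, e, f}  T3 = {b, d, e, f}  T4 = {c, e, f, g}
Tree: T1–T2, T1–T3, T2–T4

A tree decomposition must satisfy three properties: every vertex lies in some bag; for every edge, both endpoints lie together in some bag; and for every vertex, the bags containing it form a connected subtree. Here edge (d,a) lies in no bag, so the decomposition is invalid.

No — edge (d,a) lies in no bag.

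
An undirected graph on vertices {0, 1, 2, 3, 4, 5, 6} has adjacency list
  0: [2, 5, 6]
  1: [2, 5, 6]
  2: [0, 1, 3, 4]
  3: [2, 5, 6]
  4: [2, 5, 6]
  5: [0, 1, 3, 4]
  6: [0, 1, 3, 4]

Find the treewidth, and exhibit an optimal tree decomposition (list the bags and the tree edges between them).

Treewidth 3.
One optimal decomposition is:
Bags: B1 = {0, 2, 5, 6}  B2 = {1, 2, 5, 6}  B3 = {2, 4, 5, 6}  B4 = {2, 3, 5, 6}
Tree: B1–B2, B2–B3, B3–B4

Every bag has size at most 4, so the width is 4 − 1 = 3 and tw(G) ≤ 3. For the lower bound: the 4 vertex sets {0,2}, {1,5}, {6}, {4} are disjoint, each induces a connected subgraph, and every pair is joined by at least one edge of G. Contracting each set to a single vertex therefore yields K_{4} as a minor, and since treewidth is minor-monotone, tw(G) ≥ tw(K_{4}) = 3. Combining the bounds, tw(G) = 3.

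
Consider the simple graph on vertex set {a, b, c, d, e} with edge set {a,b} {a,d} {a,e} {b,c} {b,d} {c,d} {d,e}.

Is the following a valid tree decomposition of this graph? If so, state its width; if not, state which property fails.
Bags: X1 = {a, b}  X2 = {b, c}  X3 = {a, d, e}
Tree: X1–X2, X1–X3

No — edge (d,b) lies in no bag.

A tree decomposition must satisfy three properties: every vertex lies in some bag; for every edge, both endpoints lie together in some bag; and for every vertex, the bags containing it form a connected subtree. Here edge (d,b) lies in no bag, so the decomposition is invalid.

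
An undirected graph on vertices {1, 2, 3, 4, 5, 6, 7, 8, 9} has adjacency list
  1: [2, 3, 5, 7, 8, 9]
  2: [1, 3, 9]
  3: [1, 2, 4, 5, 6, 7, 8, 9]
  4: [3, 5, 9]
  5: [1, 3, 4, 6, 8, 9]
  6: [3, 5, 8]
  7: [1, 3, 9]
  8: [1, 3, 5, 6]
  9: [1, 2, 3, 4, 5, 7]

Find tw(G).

A width-3 tree decomposition is:
Bags: B1 = {1, 3, 7, 9}  B2 = {1, 3, 5, 9}  B3 = {3, 4, 5, 9}  B4 = {1, 3, 5, 8}  B5 = {3, 5, 6, 8}  B6 = {1, 2, 3, 9}
Tree: B1–B2, B2–B3, B2–B4, B4–B5, B1–B6
Every bag has size at most 4, so the width is 4 − 1 = 3 and tw(G) ≤ 3. Conversely, {1, 3, 5, 8} is a clique of size 4, and the vertices of any clique must share a bag in every tree decomposition; so some bag has ≥ 4 vertices and tw(G) ≥ 3. Combining the bounds, tw(G) = 3.

3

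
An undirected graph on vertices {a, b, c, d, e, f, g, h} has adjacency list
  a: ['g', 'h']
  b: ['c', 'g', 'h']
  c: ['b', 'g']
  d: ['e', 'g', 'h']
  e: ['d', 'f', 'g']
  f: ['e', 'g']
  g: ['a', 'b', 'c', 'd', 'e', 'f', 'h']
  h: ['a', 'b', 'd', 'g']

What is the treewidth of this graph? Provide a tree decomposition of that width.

Treewidth 2.
One such decomposition:
Bags: B1 = {b, g, h}  B2 = {b, c, g}  B3 = {d, g, h}  B4 = {d, e, g}  B5 = {a, g, h}  B6 = {e, f, g}
Tree: B1–B2, B1–B3, B3–B4, B3–B5, B4–B6

Each bag holds 3 vertices, so the decomposition has width 2, which upper-bounds the treewidth. On the other hand G contains the 3-clique {d, e, g}. A clique must lie in a single bag of any decomposition, so no decomposition can have width below 2. The upper and lower bounds meet at 2, so that is the treewidth.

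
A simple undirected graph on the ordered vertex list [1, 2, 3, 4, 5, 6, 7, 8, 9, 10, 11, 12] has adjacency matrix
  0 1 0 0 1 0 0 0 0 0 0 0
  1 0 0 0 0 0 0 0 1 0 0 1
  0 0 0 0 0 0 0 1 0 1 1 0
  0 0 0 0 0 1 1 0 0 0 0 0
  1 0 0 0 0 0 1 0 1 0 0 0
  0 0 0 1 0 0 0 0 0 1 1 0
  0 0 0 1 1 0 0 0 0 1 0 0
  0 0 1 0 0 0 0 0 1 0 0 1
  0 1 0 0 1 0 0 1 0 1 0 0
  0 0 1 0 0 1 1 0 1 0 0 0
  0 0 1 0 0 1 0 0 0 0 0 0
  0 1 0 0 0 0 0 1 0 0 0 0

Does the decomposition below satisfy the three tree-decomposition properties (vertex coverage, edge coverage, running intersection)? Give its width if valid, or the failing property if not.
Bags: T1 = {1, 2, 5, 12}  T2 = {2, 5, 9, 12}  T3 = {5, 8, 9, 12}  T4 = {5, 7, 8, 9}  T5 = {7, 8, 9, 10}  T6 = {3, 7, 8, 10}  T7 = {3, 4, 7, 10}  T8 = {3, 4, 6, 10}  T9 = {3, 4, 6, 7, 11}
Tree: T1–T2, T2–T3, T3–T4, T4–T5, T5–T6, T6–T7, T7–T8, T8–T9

A tree decomposition must satisfy three properties: every vertex lies in some bag; for every edge, both endpoints lie together in some bag; and for every vertex, the bags containing it form a connected subtree. Here bags containing vertex 7 are not connected in the tree, so the decomposition is invalid.

No — bags containing vertex 7 are not connected in the tree.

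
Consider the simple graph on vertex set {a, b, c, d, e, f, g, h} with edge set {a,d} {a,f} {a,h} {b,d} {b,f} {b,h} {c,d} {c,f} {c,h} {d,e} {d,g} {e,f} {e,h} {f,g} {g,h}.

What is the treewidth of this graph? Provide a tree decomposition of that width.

Treewidth 3.
One such decomposition:
Bags: B1 = {b, d, f, h}  B2 = {d, f, g, h}  B3 = {c, d, f, h}  B4 = {a, d, f, h}  B5 = {d, e, f, h}
Tree: B1–B2, B2–B3, B3–B4, B4–B5

The largest bag has 4 vertices, giving width 3; this decomposition certifies tw(G) ≤ 3. For the lower bound: the 4 vertex sets {b,h}, {d,g}, {f}, {c} are disjoint, each induces a connected subgraph, and every pair is joined by at least one edge of G. Contracting each set to a single vertex therefore yields K_{4} as a minor, and since treewidth is minor-monotone, tw(G) ≥ tw(K_{4}) = 3. Hence tw(G) = 3 exactly.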